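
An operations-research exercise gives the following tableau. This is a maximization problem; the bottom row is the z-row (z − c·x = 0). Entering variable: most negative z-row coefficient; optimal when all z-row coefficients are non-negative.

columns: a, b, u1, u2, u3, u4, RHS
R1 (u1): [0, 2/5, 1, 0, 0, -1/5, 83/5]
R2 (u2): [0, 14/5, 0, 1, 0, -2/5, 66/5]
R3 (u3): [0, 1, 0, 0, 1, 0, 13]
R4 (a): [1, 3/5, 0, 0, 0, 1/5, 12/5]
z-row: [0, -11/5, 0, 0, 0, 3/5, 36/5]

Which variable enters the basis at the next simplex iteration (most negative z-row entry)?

Negative z-row entries: b: -11/5.
The most negative is -11/5 in column b, so b enters.

b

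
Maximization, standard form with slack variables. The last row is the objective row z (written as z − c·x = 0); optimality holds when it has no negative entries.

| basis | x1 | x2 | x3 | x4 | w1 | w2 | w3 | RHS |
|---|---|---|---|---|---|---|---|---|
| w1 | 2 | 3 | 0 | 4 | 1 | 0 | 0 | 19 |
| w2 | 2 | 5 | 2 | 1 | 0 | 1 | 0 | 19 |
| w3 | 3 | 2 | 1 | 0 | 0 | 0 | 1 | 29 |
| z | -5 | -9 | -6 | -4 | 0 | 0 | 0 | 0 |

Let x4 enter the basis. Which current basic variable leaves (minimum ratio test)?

w1

Column x4 entries and ratios — w1: 19/4 = 19/4; w2: 19/1 = 19; w3: 0 ≤ 0, skip.
Smallest ratio is 19/4 in the row of w1, so w1 leaves.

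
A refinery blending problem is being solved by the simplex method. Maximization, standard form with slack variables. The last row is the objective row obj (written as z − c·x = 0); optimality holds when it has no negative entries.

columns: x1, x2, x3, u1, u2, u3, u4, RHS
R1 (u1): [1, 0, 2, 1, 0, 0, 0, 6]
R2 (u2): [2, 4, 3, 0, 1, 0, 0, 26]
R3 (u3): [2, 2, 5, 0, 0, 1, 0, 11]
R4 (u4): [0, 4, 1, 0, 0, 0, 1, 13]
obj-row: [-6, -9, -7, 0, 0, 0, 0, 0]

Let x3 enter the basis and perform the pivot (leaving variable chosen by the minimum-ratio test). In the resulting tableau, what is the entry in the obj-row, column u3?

Ratio test on column x3 — row 1: 6/2 = 3; row 2: 26/3 = 26/3; row 3: 11/5 = 11/5; row 4: 13/1 = 13. Minimum is 11/5 at row 3 (u3 leaves); pivot element 5.
Divide row 3 by 5; eliminate column x3 from the other rows.
obj-row update in column u3: 0 − (-7)·(1/5) = 7/5.

7/5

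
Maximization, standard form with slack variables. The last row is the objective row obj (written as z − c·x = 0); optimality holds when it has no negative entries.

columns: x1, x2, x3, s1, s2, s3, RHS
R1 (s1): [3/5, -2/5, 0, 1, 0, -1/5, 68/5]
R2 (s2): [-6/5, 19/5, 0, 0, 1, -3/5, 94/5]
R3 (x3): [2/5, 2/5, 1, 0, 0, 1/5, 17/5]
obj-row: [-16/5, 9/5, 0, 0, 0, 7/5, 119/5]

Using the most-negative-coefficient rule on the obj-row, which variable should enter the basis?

Negative obj-row entries: x1: -16/5.
The most negative is -16/5 in column x1, so x1 enters.

x1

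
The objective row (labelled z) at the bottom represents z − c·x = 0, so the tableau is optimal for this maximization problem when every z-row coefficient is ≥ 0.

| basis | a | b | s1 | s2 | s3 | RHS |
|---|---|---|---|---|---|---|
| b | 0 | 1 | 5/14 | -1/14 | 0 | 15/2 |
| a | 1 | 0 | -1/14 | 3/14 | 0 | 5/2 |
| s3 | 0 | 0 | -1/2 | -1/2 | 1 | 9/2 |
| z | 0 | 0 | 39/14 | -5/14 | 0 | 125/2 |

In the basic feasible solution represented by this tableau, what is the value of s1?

0

s1 is not in the basis, so in the current basic feasible solution s1 = 0.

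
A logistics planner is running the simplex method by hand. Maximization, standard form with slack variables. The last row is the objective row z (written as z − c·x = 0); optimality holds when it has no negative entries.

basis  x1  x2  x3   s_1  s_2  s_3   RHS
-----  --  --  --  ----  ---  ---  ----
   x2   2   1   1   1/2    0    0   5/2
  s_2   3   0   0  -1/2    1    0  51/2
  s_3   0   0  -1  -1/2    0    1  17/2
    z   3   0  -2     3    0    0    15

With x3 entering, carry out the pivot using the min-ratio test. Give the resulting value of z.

Ratio test on column x3 — row 1: (5/2)/1 = 5/2; row 2: entry 0 ≤ 0; row 3: entry -1 ≤ 0. Minimum is 5/2 at row 1 (x2 leaves); pivot element 1.
Pivot on row 1; the z-row RHS becomes 15 − (-2)·(5/2) = 20.

20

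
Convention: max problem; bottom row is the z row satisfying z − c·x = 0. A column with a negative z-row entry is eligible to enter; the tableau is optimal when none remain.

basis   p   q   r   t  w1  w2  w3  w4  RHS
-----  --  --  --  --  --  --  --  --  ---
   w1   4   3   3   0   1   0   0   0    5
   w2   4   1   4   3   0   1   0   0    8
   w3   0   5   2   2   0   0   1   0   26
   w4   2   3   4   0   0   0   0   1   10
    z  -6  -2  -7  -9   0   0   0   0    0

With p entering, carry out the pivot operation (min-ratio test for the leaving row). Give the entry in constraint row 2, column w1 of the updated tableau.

-1

Ratio test on column p — row 1: 5/4 = 5/4; row 2: 8/4 = 2; row 3: entry 0 ≤ 0; row 4: 10/2 = 5. Minimum is 5/4 at row 1 (w1 leaves); pivot element 4.
Divide row 1 by 4; eliminate column p from the other rows.
Row 2 update in column w1: 0 − 4·(1/4) = -1.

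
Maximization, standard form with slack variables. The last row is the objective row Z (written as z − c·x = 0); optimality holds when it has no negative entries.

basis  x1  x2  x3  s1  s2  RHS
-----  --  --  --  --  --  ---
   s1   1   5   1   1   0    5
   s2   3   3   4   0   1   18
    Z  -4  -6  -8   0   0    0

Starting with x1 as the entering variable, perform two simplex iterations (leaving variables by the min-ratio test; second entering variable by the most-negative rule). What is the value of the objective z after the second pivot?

Ratio test on column x1 — row 1: 5/1 = 5; row 2: 18/3 = 6. Minimum is 5 at row 1 (s1 leaves); pivot element 1.
Pivot on row 1; the Z-row RHS becomes 0 − (-4)·5 = 20.
Next entering variable (most negative Z-row entry -4): x3.
Ratio test on column x3 — row 1: 5/1 = 5; row 2: 3/1 = 3. Minimum is 3 at row 2 (s2 leaves); pivot element 1.
After the second pivot the Z-row RHS is 20 − (-4)·3 = 32.

32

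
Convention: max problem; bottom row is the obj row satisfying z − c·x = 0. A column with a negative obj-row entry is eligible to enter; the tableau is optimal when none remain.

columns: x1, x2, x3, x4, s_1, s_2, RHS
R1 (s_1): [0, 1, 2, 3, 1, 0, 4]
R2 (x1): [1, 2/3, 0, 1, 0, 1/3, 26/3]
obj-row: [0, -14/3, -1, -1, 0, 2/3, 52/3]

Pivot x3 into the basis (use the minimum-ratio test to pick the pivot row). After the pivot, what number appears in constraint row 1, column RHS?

Ratio test on column x3 — row 1: 4/2 = 2; row 2: entry 0 ≤ 0. Minimum is 2 at row 1 (s_1 leaves); pivot element 2.
Divide row 1 by 2; eliminate column x3 from the other rows.
In the new row 1, the RHS entry is the old entry divided by the pivot: 4/2 = 2.

2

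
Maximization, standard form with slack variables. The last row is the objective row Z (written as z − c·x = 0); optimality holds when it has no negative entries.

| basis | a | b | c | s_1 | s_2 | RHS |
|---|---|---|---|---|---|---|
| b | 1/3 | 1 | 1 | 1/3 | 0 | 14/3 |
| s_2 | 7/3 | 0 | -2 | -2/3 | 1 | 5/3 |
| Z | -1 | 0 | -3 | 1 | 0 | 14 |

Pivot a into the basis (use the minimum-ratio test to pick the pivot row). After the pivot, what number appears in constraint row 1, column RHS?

31/7

Ratio test on column a — row 1: (14/3)/(1/3) = 14; row 2: (5/3)/(7/3) = 5/7. Minimum is 5/7 at row 2 (s_2 leaves); pivot element 7/3.
Divide row 2 by 7/3; eliminate column a from the other rows.
Row 1 update in column RHS: 14/3 − (1/3)·(5/7) = 31/7.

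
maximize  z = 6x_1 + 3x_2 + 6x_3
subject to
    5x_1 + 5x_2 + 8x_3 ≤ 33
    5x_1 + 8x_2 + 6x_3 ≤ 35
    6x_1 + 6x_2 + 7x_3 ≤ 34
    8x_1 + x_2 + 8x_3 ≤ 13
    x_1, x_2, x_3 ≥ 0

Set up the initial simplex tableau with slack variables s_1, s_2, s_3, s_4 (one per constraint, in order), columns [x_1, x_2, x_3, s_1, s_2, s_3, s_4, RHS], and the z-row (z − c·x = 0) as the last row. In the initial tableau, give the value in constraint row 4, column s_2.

0

Slack s_2 belongs to constraint 2; its column is the unit vector e_2, so the entry in row 4 is 0.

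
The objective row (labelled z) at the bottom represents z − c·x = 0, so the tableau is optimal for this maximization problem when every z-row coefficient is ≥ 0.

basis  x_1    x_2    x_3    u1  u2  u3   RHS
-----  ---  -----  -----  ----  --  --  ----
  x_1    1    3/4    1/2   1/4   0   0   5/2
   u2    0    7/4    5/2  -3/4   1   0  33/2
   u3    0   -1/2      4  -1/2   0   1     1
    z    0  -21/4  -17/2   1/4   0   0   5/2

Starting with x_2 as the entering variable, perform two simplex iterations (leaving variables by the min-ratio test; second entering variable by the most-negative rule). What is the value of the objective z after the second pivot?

300/13

Ratio test on column x_2 — row 1: (5/2)/(3/4) = 10/3; row 2: (33/2)/(7/4) = 66/7; row 3: entry -1/2 ≤ 0. Minimum is 10/3 at row 1 (x_1 leaves); pivot element 3/4.
Pivot on row 1; the z-row RHS becomes 5/2 − (-21/4)·(10/3) = 20.
Next entering variable (most negative z-row entry -5): x_3.
Ratio test on column x_3 — row 1: (10/3)/(2/3) = 5; row 2: (32/3)/(4/3) = 8; row 3: (8/3)/(13/3) = 8/13. Minimum is 8/13 at row 3 (u3 leaves); pivot element 13/3.
After the second pivot the z-row RHS is 20 − (-5)·(8/13) = 300/13.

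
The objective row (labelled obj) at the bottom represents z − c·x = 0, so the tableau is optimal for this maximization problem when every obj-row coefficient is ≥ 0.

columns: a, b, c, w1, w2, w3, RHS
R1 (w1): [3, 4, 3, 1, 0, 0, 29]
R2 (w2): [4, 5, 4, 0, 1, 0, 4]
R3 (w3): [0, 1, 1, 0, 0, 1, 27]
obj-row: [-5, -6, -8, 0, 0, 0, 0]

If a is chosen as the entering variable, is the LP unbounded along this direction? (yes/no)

no

Column a has positive entries in row(s) 1, 2, so the ratio test bounds it — not unbounded.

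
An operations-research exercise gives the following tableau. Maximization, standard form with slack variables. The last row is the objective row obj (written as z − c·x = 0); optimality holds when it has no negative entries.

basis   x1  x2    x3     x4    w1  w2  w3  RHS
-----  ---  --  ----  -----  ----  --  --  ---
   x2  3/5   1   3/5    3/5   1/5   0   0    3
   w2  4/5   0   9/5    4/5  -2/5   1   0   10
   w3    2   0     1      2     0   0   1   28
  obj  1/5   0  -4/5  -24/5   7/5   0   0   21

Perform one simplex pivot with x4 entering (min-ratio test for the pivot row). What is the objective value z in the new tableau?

45

Ratio test on column x4 — row 1: 3/(3/5) = 5; row 2: 10/(4/5) = 25/2; row 3: 28/2 = 14. Minimum is 5 at row 1 (x2 leaves); pivot element 3/5.
Pivot on row 1; the obj-row RHS becomes 21 − (-24/5)·5 = 45.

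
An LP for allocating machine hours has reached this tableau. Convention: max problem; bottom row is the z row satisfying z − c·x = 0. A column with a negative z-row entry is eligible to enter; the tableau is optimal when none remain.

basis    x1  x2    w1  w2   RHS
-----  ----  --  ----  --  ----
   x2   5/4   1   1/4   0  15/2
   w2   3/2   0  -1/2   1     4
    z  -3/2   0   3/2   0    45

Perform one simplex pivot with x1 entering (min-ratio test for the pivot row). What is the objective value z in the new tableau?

49

Ratio test on column x1 — row 1: (15/2)/(5/4) = 6; row 2: 4/(3/2) = 8/3. Minimum is 8/3 at row 2 (w2 leaves); pivot element 3/2.
Pivot on row 2; the z-row RHS becomes 45 − (-3/2)·(8/3) = 49.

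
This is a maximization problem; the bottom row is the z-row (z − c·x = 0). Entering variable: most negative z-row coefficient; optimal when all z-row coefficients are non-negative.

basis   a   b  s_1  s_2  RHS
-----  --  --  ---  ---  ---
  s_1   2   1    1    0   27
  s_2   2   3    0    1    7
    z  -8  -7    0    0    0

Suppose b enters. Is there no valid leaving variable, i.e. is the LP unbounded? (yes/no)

no

Column b has positive entries in row(s) 1, 2, so the ratio test bounds it — not unbounded.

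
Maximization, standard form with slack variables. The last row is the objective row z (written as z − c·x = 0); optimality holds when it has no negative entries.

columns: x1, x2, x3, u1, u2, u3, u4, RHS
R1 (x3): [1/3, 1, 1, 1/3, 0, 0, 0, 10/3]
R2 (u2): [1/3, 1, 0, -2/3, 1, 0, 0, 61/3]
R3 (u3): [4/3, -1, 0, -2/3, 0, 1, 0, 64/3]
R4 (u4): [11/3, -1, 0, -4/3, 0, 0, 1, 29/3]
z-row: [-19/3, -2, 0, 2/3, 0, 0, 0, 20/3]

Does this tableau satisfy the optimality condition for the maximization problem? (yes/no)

The z-row has a negative entry -19/3 in column x1, so it is not optimal.

no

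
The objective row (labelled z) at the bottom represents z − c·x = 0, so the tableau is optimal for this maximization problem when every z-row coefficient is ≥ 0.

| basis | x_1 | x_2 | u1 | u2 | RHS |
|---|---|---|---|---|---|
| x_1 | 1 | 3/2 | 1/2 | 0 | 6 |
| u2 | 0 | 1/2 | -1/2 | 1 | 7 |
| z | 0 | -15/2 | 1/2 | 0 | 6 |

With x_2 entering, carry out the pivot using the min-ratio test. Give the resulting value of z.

Ratio test on column x_2 — row 1: 6/(3/2) = 4; row 2: 7/(1/2) = 14. Minimum is 4 at row 1 (x_1 leaves); pivot element 3/2.
Pivot on row 1; the z-row RHS becomes 6 − (-15/2)·4 = 36.

36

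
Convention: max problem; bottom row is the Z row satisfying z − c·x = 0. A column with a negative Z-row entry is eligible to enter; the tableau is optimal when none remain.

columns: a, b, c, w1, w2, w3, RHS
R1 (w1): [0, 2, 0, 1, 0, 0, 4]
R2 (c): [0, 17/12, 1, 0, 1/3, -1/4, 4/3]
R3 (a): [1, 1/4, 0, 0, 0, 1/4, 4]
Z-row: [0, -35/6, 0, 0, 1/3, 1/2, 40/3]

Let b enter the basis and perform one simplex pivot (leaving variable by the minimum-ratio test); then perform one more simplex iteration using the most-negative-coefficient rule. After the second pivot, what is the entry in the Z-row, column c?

2

Ratio test on column b — row 1: 4/2 = 2; row 2: (4/3)/(17/12) = 16/17; row 3: 4/(1/4) = 16. Minimum is 16/17 at row 2 (c leaves); pivot element 17/12.
Divide row 2 by 17/12; eliminate column b from the other rows.
Second iteration: most negative Z-row entry is -9/17 in column w3, so w3 enters.
Ratio test on column w3 — row 1: (36/17)/(6/17) = 6; row 2: entry -3/17 ≤ 0; row 3: (64/17)/(5/17) = 64/5. Minimum is 6 at row 1 (w1 leaves); pivot element 6/17.
Divide row 1 by 6/17; eliminate column w3 from the other rows.
After both pivots, the entry at the Z-row, column c is 2.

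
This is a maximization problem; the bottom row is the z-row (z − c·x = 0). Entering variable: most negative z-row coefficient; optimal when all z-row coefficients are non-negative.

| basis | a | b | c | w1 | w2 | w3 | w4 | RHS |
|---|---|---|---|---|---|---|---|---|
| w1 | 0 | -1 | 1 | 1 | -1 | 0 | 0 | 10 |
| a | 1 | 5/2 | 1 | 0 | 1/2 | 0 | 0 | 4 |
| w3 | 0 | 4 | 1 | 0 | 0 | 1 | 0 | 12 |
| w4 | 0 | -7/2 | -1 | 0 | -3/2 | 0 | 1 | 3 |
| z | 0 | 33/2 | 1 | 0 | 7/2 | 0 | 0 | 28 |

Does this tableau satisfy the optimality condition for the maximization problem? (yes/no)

Every z-row coefficient is ≥ 0, so the tableau is optimal.

yes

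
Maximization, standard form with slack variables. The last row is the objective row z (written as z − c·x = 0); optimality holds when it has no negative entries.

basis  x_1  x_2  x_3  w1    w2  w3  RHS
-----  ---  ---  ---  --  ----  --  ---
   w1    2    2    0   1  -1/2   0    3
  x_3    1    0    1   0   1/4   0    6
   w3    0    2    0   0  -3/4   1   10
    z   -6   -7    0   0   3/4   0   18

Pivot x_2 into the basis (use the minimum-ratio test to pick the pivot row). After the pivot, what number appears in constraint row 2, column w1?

0

Ratio test on column x_2 — row 1: 3/2 = 3/2; row 2: entry 0 ≤ 0; row 3: 10/2 = 5. Minimum is 3/2 at row 1 (w1 leaves); pivot element 2.
Divide row 1 by 2; eliminate column x_2 from the other rows.
Row 2 update in column w1: 0 − 0·(1/2) = 0.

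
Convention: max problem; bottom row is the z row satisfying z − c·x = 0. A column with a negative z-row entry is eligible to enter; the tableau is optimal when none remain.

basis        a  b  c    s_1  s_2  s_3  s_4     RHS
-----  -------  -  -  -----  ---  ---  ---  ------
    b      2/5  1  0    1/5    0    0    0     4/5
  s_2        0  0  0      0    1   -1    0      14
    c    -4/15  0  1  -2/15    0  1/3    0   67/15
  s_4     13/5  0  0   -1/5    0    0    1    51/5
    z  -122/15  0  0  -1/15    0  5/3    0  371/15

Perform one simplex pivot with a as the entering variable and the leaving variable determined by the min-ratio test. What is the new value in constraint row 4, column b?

-13/2

Ratio test on column a — row 1: (4/5)/(2/5) = 2; row 2: entry 0 ≤ 0; row 3: entry -4/15 ≤ 0; row 4: (51/5)/(13/5) = 51/13. Minimum is 2 at row 1 (b leaves); pivot element 2/5.
Divide row 1 by 2/5; eliminate column a from the other rows.
Row 4 update in column b: 0 − (13/5)·(5/2) = -13/2.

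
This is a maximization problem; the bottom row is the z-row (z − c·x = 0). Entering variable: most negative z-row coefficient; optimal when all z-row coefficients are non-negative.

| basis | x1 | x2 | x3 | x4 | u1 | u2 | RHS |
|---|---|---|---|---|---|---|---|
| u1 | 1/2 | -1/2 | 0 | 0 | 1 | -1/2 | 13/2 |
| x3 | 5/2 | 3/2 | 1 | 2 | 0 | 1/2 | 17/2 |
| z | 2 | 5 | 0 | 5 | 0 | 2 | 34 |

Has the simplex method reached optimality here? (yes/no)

yes

Every z-row coefficient is ≥ 0, so the tableau is optimal.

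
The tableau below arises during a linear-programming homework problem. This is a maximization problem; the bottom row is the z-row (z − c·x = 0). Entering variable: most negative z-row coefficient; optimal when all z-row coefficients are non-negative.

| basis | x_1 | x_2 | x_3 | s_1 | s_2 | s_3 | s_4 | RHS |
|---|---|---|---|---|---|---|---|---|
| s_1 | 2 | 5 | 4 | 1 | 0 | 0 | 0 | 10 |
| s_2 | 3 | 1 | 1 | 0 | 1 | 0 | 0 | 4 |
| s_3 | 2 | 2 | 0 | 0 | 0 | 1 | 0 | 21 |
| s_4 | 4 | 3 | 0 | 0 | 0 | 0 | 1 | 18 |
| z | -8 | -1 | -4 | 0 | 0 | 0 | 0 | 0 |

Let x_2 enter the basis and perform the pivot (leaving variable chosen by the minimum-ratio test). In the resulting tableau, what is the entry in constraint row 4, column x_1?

14/5

Ratio test on column x_2 — row 1: 10/5 = 2; row 2: 4/1 = 4; row 3: 21/2 = 21/2; row 4: 18/3 = 6. Minimum is 2 at row 1 (s_1 leaves); pivot element 5.
Divide row 1 by 5; eliminate column x_2 from the other rows.
Row 4 update in column x_1: 4 − 3·(2/5) = 14/5.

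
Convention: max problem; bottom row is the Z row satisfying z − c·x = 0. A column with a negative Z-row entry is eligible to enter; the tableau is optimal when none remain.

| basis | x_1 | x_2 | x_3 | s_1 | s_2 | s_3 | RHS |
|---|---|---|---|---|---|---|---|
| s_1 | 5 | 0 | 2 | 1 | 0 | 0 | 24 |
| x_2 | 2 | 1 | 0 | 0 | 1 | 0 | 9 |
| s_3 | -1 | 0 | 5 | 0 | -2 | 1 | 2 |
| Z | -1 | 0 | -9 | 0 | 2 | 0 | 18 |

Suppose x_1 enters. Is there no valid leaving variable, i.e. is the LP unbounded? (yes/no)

no

Column x_1 has positive entries in row(s) 1, 2, so the ratio test bounds it — not unbounded.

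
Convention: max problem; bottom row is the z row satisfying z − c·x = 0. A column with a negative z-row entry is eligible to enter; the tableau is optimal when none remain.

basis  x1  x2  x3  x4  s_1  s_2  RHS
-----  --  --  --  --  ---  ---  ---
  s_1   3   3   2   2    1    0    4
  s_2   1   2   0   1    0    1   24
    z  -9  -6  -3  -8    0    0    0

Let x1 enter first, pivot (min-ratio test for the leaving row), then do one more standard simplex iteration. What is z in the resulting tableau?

Ratio test on column x1 — row 1: 4/3 = 4/3; row 2: 24/1 = 24. Minimum is 4/3 at row 1 (s_1 leaves); pivot element 3.
Pivot on row 1; the z-row RHS becomes 0 − (-9)·(4/3) = 12.
Next entering variable (most negative z-row entry -2): x4.
Ratio test on column x4 — row 1: (4/3)/(2/3) = 2; row 2: (68/3)/(1/3) = 68. Minimum is 2 at row 1 (x1 leaves); pivot element 2/3.
After the second pivot the z-row RHS is 12 − (-2)·2 = 16.

16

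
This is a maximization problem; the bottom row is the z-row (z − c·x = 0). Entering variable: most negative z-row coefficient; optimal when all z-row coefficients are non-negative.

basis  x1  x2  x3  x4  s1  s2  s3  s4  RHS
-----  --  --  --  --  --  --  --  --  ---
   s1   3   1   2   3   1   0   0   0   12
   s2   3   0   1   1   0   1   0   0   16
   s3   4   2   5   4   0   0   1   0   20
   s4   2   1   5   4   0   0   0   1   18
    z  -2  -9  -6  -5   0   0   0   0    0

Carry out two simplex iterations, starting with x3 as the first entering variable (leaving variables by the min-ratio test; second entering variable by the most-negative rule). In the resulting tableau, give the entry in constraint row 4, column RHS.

Ratio test on column x3 — row 1: 12/2 = 6; row 2: 16/1 = 16; row 3: 20/5 = 4; row 4: 18/5 = 18/5. Minimum is 18/5 at row 4 (s4 leaves); pivot element 5.
Divide row 4 by 5; eliminate column x3 from the other rows.
Second iteration: most negative z-row entry is -39/5 in column x2, so x2 enters.
Ratio test on column x2 — row 1: (24/5)/(3/5) = 8; row 2: entry -1/5 ≤ 0; row 3: 2/1 = 2; row 4: (18/5)/(1/5) = 18. Minimum is 2 at row 3 (s3 leaves); pivot element 1.
Divide row 3 by 1; eliminate column x2 from the other rows.
After both pivots, the entry at constraint row 4, column RHS is 16/5.

16/5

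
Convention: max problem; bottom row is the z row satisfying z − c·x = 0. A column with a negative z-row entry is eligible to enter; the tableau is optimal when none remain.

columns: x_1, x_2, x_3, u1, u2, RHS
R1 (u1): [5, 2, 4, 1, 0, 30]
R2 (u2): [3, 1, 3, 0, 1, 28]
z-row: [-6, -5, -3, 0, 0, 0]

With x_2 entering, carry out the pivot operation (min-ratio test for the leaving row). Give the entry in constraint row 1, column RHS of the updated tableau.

15

Ratio test on column x_2 — row 1: 30/2 = 15; row 2: 28/1 = 28. Minimum is 15 at row 1 (u1 leaves); pivot element 2.
Divide row 1 by 2; eliminate column x_2 from the other rows.
In the new row 1, the RHS entry is the old entry divided by the pivot: 30/2 = 15.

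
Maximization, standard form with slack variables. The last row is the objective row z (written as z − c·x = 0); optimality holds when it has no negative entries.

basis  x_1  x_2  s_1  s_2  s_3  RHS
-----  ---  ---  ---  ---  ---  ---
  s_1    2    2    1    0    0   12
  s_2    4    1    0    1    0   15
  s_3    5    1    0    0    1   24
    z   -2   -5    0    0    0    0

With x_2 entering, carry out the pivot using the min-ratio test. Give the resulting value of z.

30

Ratio test on column x_2 — row 1: 12/2 = 6; row 2: 15/1 = 15; row 3: 24/1 = 24. Minimum is 6 at row 1 (s_1 leaves); pivot element 2.
Pivot on row 1; the z-row RHS becomes 0 − (-5)·6 = 30.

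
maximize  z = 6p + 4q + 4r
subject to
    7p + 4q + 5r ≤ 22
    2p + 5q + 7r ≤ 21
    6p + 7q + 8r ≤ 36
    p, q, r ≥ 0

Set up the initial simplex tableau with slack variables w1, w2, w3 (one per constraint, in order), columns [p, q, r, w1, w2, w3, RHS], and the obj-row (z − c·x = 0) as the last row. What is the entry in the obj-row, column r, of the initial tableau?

The obj-row carries the negated objective coefficients: the r entry is -4.

-4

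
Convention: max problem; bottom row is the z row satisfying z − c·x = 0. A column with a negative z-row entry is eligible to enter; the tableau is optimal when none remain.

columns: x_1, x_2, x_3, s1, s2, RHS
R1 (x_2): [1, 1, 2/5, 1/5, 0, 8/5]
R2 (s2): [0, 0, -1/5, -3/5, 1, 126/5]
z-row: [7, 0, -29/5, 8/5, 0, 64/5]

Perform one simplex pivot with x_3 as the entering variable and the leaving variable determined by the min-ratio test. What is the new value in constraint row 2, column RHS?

Ratio test on column x_3 — row 1: (8/5)/(2/5) = 4; row 2: entry -1/5 ≤ 0. Minimum is 4 at row 1 (x_2 leaves); pivot element 2/5.
Divide row 1 by 2/5; eliminate column x_3 from the other rows.
Row 2 update in column RHS: 126/5 − (-1/5)·4 = 26.

26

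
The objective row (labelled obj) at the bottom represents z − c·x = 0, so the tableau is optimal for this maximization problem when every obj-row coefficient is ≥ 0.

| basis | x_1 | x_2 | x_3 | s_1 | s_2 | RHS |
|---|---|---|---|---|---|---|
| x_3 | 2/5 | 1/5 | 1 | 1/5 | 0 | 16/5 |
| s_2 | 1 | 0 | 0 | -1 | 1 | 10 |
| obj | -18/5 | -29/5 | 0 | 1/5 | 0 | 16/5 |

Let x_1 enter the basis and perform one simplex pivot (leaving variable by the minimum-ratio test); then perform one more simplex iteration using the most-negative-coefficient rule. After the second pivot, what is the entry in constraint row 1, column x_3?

Ratio test on column x_1 — row 1: (16/5)/(2/5) = 8; row 2: 10/1 = 10. Minimum is 8 at row 1 (x_3 leaves); pivot element 2/5.
Divide row 1 by 2/5; eliminate column x_1 from the other rows.
Second iteration: most negative obj-row entry is -4 in column x_2, so x_2 enters.
Ratio test on column x_2 — row 1: 8/(1/2) = 16; row 2: entry -1/2 ≤ 0. Minimum is 16 at row 1 (x_1 leaves); pivot element 1/2.
Divide row 1 by 1/2; eliminate column x_2 from the other rows.
After both pivots, the entry at constraint row 1, column x_3 is 5.

5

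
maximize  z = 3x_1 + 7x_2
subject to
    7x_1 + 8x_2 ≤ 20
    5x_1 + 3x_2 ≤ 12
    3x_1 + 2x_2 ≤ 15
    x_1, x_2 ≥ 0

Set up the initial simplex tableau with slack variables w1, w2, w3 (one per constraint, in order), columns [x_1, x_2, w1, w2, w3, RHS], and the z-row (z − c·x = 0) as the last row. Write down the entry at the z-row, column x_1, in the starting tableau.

The z-row carries the negated objective coefficients: the x_1 entry is -3.

-3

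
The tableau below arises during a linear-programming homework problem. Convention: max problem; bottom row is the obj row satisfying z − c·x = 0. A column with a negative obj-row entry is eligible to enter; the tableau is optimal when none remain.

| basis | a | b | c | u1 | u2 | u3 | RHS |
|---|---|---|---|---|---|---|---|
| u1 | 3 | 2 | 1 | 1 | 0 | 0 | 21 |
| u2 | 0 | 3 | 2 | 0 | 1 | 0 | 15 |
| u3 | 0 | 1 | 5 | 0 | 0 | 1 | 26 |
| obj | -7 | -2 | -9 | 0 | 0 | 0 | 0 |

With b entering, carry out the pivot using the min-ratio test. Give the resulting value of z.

10

Ratio test on column b — row 1: 21/2 = 21/2; row 2: 15/3 = 5; row 3: 26/1 = 26. Minimum is 5 at row 2 (u2 leaves); pivot element 3.
Pivot on row 2; the obj-row RHS becomes 0 − (-2)·5 = 10.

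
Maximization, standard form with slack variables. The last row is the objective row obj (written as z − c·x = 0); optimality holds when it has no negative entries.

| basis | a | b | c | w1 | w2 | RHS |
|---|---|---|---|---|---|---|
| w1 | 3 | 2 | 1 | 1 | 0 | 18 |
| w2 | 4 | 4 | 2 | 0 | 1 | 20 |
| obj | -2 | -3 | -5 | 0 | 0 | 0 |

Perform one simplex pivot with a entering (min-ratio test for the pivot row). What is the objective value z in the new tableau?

Ratio test on column a — row 1: 18/3 = 6; row 2: 20/4 = 5. Minimum is 5 at row 2 (w2 leaves); pivot element 4.
Pivot on row 2; the obj-row RHS becomes 0 − (-2)·5 = 10.

10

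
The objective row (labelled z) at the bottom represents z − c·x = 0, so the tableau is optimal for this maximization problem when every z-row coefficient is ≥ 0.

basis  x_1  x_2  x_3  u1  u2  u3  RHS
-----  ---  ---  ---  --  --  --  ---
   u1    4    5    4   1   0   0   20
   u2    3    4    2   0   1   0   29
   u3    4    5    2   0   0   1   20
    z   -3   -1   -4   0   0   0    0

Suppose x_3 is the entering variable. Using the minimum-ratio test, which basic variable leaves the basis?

u1

Column x_3 entries and ratios — u1: 20/4 = 5; u2: 29/2 = 29/2; u3: 20/2 = 10.
Smallest ratio is 5 in the row of u1, so u1 leaves.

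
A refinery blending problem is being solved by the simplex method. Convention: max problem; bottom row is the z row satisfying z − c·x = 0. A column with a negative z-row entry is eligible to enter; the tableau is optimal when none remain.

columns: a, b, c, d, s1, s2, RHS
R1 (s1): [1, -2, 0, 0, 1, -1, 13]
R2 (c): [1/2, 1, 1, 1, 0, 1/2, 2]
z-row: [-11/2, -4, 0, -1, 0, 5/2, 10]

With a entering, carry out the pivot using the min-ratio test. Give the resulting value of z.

Ratio test on column a — row 1: 13/1 = 13; row 2: 2/(1/2) = 4. Minimum is 4 at row 2 (c leaves); pivot element 1/2.
Pivot on row 2; the z-row RHS becomes 10 − (-11/2)·4 = 32.

32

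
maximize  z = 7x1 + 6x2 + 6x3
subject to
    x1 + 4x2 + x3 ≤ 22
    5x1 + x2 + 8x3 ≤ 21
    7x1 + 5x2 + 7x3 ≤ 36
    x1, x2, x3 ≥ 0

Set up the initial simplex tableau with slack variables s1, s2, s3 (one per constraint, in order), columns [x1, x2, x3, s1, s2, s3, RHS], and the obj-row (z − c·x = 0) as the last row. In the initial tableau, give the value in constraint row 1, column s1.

1

Slack s1 belongs to constraint 1; its column is the unit vector e_1, so the entry in row 1 is 1.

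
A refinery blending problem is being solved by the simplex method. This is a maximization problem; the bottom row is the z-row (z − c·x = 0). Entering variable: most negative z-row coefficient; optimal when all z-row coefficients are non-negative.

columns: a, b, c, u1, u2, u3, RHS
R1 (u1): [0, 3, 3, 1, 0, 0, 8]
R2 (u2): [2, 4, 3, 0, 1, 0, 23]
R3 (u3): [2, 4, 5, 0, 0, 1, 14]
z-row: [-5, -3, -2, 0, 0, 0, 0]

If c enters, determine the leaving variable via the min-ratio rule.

Column c entries and ratios — u1: 8/3 = 8/3; u2: 23/3 = 23/3; u3: 14/5 = 14/5.
Smallest ratio is 8/3 in the row of u1, so u1 leaves.

u1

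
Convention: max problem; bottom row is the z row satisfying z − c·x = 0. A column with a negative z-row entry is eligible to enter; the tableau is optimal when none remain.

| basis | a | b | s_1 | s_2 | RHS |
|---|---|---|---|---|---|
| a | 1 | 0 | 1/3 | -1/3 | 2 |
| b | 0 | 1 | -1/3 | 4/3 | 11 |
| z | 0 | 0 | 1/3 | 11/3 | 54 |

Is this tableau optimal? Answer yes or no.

yes

Every z-row coefficient is ≥ 0, so the tableau is optimal.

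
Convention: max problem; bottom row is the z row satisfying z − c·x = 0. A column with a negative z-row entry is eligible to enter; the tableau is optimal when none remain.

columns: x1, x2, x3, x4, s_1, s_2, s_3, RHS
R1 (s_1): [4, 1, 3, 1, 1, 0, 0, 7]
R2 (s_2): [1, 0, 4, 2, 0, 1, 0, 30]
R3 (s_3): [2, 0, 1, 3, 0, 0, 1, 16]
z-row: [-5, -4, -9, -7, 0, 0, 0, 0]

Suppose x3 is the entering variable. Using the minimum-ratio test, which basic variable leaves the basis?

s_1

Column x3 entries and ratios — s_1: 7/3 = 7/3; s_2: 30/4 = 15/2; s_3: 16/1 = 16.
Smallest ratio is 7/3 in the row of s_1, so s_1 leaves.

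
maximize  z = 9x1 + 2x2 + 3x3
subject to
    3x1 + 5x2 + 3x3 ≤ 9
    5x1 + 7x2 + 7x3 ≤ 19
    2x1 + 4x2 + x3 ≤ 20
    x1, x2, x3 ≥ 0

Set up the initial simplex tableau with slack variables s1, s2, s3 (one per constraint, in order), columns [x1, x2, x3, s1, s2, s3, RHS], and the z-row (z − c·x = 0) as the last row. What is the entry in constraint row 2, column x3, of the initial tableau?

7

Constraint 2 has coefficient 7 on x3.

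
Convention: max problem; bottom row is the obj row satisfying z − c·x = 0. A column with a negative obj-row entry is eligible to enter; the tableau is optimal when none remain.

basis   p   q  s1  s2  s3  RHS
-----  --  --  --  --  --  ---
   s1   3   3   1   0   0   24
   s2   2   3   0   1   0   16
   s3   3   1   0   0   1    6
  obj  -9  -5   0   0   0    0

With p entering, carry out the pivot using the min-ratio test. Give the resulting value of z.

Ratio test on column p — row 1: 24/3 = 8; row 2: 16/2 = 8; row 3: 6/3 = 2. Minimum is 2 at row 3 (s3 leaves); pivot element 3.
Pivot on row 3; the obj-row RHS becomes 0 − (-9)·2 = 18.

18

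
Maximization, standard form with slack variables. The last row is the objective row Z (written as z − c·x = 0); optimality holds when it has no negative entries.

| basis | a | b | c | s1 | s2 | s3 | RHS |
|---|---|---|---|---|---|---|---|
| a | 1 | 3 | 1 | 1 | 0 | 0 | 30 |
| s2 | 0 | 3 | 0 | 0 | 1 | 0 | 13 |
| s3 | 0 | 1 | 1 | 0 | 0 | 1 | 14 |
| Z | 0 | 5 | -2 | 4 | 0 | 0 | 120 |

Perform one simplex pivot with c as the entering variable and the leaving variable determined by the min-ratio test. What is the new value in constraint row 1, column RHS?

Ratio test on column c — row 1: 30/1 = 30; row 2: entry 0 ≤ 0; row 3: 14/1 = 14. Minimum is 14 at row 3 (s3 leaves); pivot element 1.
Divide row 3 by 1; eliminate column c from the other rows.
Row 1 update in column RHS: 30 − 1·14 = 16.

16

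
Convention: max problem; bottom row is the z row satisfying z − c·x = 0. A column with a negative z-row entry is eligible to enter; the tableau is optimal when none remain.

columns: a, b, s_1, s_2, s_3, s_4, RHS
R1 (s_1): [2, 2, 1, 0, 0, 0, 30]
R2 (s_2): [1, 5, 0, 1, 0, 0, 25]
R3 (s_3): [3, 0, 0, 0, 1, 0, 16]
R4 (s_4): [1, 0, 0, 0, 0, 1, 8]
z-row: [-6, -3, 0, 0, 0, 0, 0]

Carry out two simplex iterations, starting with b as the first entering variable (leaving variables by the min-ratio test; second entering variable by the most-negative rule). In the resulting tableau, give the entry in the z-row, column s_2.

Ratio test on column b — row 1: 30/2 = 15; row 2: 25/5 = 5; row 3: entry 0 ≤ 0; row 4: entry 0 ≤ 0. Minimum is 5 at row 2 (s_2 leaves); pivot element 5.
Divide row 2 by 5; eliminate column b from the other rows.
Second iteration: most negative z-row entry is -27/5 in column a, so a enters.
Ratio test on column a — row 1: 20/(8/5) = 25/2; row 2: 5/(1/5) = 25; row 3: 16/3 = 16/3; row 4: 8/1 = 8. Minimum is 16/3 at row 3 (s_3 leaves); pivot element 3.
Divide row 3 by 3; eliminate column a from the other rows.
After both pivots, the entry at the z-row, column s_2 is 3/5.

3/5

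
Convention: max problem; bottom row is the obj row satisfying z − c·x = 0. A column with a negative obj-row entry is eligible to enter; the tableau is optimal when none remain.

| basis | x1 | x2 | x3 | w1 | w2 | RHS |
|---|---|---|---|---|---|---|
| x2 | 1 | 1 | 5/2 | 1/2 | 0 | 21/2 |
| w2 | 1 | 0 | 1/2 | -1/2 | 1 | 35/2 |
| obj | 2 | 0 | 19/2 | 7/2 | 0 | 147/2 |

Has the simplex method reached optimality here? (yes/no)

yes

Every obj-row coefficient is ≥ 0, so the tableau is optimal.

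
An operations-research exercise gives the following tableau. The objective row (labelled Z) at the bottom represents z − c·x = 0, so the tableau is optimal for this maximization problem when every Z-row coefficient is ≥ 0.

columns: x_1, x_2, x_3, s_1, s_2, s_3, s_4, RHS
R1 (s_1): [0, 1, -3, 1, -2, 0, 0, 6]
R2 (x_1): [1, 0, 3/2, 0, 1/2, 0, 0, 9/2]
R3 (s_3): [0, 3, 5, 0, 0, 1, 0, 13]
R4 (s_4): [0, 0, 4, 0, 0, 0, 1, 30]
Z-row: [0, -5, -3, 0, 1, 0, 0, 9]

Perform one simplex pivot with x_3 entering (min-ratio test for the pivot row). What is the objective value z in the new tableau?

84/5

Ratio test on column x_3 — row 1: entry -3 ≤ 0; row 2: (9/2)/(3/2) = 3; row 3: 13/5 = 13/5; row 4: 30/4 = 15/2. Minimum is 13/5 at row 3 (s_3 leaves); pivot element 5.
Pivot on row 3; the Z-row RHS becomes 9 − (-3)·(13/5) = 84/5.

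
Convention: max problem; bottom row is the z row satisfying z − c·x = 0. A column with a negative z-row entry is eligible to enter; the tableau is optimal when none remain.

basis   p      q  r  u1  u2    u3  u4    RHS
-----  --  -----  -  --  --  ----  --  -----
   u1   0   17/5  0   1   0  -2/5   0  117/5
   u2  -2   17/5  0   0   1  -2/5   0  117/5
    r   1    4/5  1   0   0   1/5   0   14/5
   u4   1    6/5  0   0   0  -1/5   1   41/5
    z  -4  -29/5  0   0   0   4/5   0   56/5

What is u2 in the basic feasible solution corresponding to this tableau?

u2 is basic (row 2); its value is the RHS of that row, 117/5.

117/5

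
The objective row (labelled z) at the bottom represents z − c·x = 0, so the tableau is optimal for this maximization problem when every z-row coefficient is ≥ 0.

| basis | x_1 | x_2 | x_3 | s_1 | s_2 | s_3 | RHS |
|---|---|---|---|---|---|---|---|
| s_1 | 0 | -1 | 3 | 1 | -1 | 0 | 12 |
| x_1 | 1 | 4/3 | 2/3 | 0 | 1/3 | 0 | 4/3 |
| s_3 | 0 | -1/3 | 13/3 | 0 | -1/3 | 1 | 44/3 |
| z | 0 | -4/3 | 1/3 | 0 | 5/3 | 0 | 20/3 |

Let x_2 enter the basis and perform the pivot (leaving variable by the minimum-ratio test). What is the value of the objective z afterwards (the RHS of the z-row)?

8

Ratio test on column x_2 — row 1: entry -1 ≤ 0; row 2: (4/3)/(4/3) = 1; row 3: entry -1/3 ≤ 0. Minimum is 1 at row 2 (x_1 leaves); pivot element 4/3.
Pivot on row 2; the z-row RHS becomes 20/3 − (-4/3)·1 = 8.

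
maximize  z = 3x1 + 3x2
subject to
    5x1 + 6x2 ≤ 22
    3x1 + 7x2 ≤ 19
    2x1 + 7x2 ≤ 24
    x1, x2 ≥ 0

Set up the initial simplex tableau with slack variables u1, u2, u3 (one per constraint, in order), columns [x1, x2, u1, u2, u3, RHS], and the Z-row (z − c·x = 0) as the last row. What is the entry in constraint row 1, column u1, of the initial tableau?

1

Slack u1 belongs to constraint 1; its column is the unit vector e_1, so the entry in row 1 is 1.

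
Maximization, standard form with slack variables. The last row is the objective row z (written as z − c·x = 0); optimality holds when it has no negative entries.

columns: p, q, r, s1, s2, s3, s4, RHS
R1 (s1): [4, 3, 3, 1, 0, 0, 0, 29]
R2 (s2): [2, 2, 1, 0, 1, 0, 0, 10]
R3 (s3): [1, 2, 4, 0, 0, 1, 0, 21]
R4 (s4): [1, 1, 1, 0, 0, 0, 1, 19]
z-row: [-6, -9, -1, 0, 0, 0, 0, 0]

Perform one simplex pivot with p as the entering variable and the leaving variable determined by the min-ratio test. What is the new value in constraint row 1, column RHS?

9

Ratio test on column p — row 1: 29/4 = 29/4; row 2: 10/2 = 5; row 3: 21/1 = 21; row 4: 19/1 = 19. Minimum is 5 at row 2 (s2 leaves); pivot element 2.
Divide row 2 by 2; eliminate column p from the other rows.
Row 1 update in column RHS: 29 − 4·5 = 9.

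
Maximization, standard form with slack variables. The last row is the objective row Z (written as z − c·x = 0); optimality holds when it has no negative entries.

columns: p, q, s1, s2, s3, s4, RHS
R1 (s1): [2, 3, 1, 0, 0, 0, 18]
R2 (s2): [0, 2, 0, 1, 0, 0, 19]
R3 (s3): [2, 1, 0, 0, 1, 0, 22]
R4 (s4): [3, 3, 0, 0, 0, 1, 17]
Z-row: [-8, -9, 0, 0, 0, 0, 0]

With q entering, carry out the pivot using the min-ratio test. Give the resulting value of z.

51

Ratio test on column q — row 1: 18/3 = 6; row 2: 19/2 = 19/2; row 3: 22/1 = 22; row 4: 17/3 = 17/3. Minimum is 17/3 at row 4 (s4 leaves); pivot element 3.
Pivot on row 4; the Z-row RHS becomes 0 − (-9)·(17/3) = 51.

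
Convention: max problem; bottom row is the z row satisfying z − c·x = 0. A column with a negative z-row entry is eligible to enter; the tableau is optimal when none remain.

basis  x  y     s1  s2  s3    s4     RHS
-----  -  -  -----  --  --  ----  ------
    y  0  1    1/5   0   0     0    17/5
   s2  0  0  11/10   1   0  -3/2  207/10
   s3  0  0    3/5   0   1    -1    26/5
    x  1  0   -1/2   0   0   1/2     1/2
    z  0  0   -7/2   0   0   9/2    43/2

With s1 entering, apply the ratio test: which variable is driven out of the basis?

s3

Column s1 entries and ratios — y: (17/5)/(1/5) = 17; s2: (207/10)/(11/10) = 207/11; s3: (26/5)/(3/5) = 26/3; x: -1/2 ≤ 0, skip.
Smallest ratio is 26/3 in the row of s3, so s3 leaves.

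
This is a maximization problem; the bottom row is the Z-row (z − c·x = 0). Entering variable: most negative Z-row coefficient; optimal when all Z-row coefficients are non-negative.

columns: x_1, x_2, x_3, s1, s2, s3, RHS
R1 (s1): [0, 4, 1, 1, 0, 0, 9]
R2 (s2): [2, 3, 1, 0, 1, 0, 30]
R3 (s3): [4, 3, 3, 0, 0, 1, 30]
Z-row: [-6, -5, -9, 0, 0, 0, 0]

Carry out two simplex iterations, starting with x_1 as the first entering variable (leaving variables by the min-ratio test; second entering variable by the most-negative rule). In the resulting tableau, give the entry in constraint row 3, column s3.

1/4

Ratio test on column x_1 — row 1: entry 0 ≤ 0; row 2: 30/2 = 15; row 3: 30/4 = 15/2. Minimum is 15/2 at row 3 (s3 leaves); pivot element 4.
Divide row 3 by 4; eliminate column x_1 from the other rows.
Second iteration: most negative Z-row entry is -9/2 in column x_3, so x_3 enters.
Ratio test on column x_3 — row 1: 9/1 = 9; row 2: entry -1/2 ≤ 0; row 3: (15/2)/(3/4) = 10. Minimum is 9 at row 1 (s1 leaves); pivot element 1.
Divide row 1 by 1; eliminate column x_3 from the other rows.
After both pivots, the entry at constraint row 3, column s3 is 1/4.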